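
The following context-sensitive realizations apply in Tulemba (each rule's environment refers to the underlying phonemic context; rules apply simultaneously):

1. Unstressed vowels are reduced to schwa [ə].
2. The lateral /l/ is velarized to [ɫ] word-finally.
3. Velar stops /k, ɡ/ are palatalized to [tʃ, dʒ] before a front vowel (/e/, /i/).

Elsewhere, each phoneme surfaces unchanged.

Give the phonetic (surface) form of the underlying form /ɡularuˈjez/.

[ɡələrəˈjez]

/ɡ/ — word-initial; rule 3 does not apply here → [ɡ].
/u/ (between /ɡ/ and /l/) occurs in an unstressed syllable → [ə] by rule 1.
/l/ (between /u/ and /a/): rule 2 targets it, but not word-finally → unchanged [l].
/a/ meets the environment for rule 1 (in an unstressed syllable) → [ə].
/r/ stays [r].
/u/ — between /r/ and /j/, in an unstressed syllable — surfaces as [ə] (rule 1).
/j/ stays [j].
/e/ (between /j/ and /z/) fails the environment for rule 1, so it stays [e].
/z/ (word-final) is unaffected → [z].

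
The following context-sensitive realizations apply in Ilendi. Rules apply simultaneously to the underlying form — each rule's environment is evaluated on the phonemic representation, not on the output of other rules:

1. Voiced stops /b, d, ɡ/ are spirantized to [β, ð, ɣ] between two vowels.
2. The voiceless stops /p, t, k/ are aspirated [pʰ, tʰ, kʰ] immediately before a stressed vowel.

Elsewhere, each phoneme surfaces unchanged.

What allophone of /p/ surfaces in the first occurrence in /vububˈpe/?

[pʰ]

Rule 2 applies to /p/ (between /b/ and /e/: immediately before a stressed vowel) → [pʰ].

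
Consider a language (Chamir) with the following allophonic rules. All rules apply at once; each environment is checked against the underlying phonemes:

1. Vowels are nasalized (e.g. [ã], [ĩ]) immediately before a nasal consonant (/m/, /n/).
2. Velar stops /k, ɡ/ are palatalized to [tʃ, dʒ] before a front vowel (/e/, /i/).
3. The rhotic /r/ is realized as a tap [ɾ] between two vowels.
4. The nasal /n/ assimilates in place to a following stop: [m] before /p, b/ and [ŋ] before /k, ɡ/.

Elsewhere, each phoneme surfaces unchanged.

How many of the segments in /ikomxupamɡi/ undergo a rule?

3

Segments that undergo a rule: /o/ → [õ] (rule 1); /a/ → [ã] (rule 1); /ɡ/ → [dʒ] (rule 2).
All other segments surface unchanged.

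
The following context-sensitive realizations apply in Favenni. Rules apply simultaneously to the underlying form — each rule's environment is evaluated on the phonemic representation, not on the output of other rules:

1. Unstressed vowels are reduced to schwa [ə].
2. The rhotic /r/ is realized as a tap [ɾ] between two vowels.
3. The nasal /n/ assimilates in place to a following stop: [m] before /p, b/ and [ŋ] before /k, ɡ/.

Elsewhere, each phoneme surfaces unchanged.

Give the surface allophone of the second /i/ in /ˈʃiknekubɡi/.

[ə]

/i/ (word-final): in an unstressed syllable, so rule 1 applies → [ə].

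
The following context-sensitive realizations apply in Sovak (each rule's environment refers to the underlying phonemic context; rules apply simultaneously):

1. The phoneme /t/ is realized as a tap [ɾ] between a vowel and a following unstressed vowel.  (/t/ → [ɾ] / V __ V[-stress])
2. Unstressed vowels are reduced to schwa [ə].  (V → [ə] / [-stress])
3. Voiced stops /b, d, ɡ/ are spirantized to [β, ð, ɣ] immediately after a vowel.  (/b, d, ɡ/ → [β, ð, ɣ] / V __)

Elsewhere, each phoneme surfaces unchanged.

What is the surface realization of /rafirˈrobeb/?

/r/ (word-initial): no rule targets it → [r].
/a/ meets the environment for rule 2 (in an unstressed syllable) → [ə].
/f/ (between /a/ and /i/): no rule targets it → [f].
/i/ (between /f/ and /r/) occurs in an unstressed syllable → [ə] by rule 2.
/r/ — not in any rule's target class → [r].
/r/ — not in any rule's target class → [r].
/o/ (between /r/ and /b/) is in the target of rule 2 but the environment (in an unstressed syllable) is not met → [o].
Rule 3 applies to /b/ (between /o/ and /e/: immediately after a vowel) → [β].
/e/ — between /b/ and /b/, in an unstressed syllable — surfaces as [ə] (rule 2).
/b/ (word-final) occurs immediately after a vowel → [β] by rule 3.

[rəfərˈroβəβ]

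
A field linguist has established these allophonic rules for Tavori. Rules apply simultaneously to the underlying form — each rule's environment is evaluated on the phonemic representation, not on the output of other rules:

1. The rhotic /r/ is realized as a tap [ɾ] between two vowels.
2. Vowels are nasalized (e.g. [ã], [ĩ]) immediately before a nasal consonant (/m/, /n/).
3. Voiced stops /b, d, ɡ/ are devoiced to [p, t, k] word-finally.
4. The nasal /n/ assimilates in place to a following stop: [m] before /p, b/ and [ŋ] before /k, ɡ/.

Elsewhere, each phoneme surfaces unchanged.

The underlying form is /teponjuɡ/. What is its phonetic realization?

/e/ (between /t/ and /p/) is in the target of rule 2 but the environment (before a nasal consonant) is not met → [e].
Rule 2 applies to /o/ (between /p/ and /n/: before a nasal consonant) → [õ].
/n/ (between /o/ and /j/) is in the target of rule 4 but the environment (before a labial or velar stop) is not met → [n].
/u/ — between /j/ and /ɡ/; rule 2 does not apply here → [u].
/ɡ/ meets the environment for rule 3 (word-finally) → [k].

[tepõnjuk]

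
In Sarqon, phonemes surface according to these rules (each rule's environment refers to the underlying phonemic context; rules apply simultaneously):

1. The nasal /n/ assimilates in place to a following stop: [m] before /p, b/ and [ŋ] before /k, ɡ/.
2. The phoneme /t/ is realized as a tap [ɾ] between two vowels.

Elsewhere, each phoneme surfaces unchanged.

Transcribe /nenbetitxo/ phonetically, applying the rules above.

[nembeɾitxo]

/n/ — word-initial; rule 1 does not apply here → [n].
Rule 1 applies to /n/ (between /e/ and /b/: before a labial or velar stop) → [m].
/t/ — between /e/ and /i/, between two vowels — surfaces as [ɾ] (rule 2).
/t/ (between /i/ and /x/) is in the target of rule 2 but the environment (between two vowels) is not met → [t].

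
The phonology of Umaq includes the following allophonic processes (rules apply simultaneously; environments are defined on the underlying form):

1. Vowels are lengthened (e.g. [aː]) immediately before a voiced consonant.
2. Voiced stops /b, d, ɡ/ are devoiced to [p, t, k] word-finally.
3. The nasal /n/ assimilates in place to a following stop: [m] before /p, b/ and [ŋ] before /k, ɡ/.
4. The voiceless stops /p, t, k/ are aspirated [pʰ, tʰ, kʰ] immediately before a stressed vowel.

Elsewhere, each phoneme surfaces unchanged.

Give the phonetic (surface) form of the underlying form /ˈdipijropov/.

[ˈdipiːjropoːv]

/d/ (word-initial) is in the target of rule 2 but the environment (word-finally) is not met → [d].
/i/ — between /d/ and /p/; rule 1 does not apply here → [i].
/p/ (between /i/ and /i/): rule 4 targets it, but not immediately before a stressed vowel → unchanged [p].
Rule 1 applies to /i/ (between /p/ and /j/: before a voiced consonant) → [iː].
/o/ — between /r/ and /p/; rule 1 does not apply here → [o].
/p/ (between /o/ and /o/): rule 4 targets it, but not immediately before a stressed vowel → unchanged [p].
/o/ meets the environment for rule 1 (before a voiced consonant) → [oː].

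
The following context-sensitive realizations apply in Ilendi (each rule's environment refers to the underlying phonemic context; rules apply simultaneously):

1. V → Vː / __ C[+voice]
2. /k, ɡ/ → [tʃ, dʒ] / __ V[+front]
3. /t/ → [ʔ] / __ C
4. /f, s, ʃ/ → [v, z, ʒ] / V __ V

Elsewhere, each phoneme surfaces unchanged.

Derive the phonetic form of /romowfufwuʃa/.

[roːmoːwfufwuʒa]

/r/ — not in any rule's target class → [r].
/o/ — between /r/ and /m/, before a voiced consonant — surfaces as [oː] (rule 1).
/m/ stays [m].
/o/ meets the environment for rule 1 (before a voiced consonant) → [oː].
/w/ — not in any rule's target class → [w].
/f/ (between /w/ and /u/) fails the environment for rule 4, so it stays [f].
/u/ (between /f/ and /f/) fails the environment for rule 1, so it stays [u].
/f/ — between /u/ and /w/; rule 4 does not apply here → [f].
/w/ stays [w].
/u/ (between /w/ and /ʃ/): rule 1 targets it, but not before a voiced consonant → unchanged [u].
/ʃ/ — between /u/ and /a/, between two vowels — surfaces as [ʒ] (rule 4).
/a/ (word-final) is in the target of rule 1 but the environment (before a voiced consonant) is not met → [a].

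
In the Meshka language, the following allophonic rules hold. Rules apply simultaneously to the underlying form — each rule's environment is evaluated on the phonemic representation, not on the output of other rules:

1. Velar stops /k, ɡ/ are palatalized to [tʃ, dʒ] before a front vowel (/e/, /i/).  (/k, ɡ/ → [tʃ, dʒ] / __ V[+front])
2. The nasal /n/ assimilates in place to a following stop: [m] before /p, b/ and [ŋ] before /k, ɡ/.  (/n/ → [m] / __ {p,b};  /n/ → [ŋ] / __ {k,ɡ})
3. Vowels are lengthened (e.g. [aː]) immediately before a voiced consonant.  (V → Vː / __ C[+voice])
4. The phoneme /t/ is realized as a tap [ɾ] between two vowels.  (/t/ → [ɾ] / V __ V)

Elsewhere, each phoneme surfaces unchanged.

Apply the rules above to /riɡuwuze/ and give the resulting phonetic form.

[riːɡuːwuːze]

/r/ stays [r].
Rule 3 applies to /i/ (between /r/ and /ɡ/: before a voiced consonant) → [iː].
/ɡ/ (between /i/ and /u/) fails the environment for rule 1, so it stays [ɡ].
/u/ (between /ɡ/ and /w/) occurs before a voiced consonant → [uː] by rule 3.
/w/ stays [w].
/u/ (between /w/ and /z/): before a voiced consonant, so rule 3 applies → [uː].
/z/ stays [z].
/e/ (word-final) is in the target of rule 3 but the environment (before a voiced consonant) is not met → [e].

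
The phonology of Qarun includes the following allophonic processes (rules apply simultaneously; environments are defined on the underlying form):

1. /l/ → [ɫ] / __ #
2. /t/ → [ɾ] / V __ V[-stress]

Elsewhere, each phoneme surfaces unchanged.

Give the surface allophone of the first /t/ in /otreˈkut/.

[t]

/t/ (between /o/ and /r/) fails the environment for rule 2, so it stays [t].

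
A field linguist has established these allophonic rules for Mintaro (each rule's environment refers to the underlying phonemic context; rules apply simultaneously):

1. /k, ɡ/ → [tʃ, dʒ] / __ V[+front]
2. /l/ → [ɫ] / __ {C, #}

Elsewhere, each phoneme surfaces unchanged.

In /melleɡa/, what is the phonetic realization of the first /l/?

/l/ meets the environment for rule 2 (word-finally or immediately before a consonant) → [ɫ].

[ɫ]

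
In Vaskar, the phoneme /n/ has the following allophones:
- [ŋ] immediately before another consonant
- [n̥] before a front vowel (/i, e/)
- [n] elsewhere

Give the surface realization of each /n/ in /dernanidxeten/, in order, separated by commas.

Occurrence 1 (position 4): no conditioning environment matches → elsewhere allophone [n].
Occurrence 2 (position 6): before a front vowel (/i, e/) → [n̥].
Occurrence 3 (position 13): no conditioning environment matches → elsewhere allophone [n].

[n], [n̥], [n]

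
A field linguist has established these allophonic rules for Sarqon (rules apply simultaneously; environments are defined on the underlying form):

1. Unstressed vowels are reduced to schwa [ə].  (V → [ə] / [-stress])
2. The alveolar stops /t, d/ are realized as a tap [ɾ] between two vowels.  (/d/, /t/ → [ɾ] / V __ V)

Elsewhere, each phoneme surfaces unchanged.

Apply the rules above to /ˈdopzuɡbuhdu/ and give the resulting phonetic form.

[ˈdopzəɡbəhdə]

/d/ (word-initial): rule 2 targets it, but not between two vowels → unchanged [d].
/o/ (between /d/ and /p/): rule 1 targets it, but not in an unstressed syllable → unchanged [o].
Rule 1 applies to /u/ (between /z/ and /ɡ/: in an unstressed syllable) → [ə].
/u/ meets the environment for rule 1 (in an unstressed syllable) → [ə].
/d/ (between /h/ and /u/) is in the target of rule 2 but the environment (between two vowels) is not met → [d].
/u/ (word-final): in an unstressed syllable, so rule 1 applies → [ə].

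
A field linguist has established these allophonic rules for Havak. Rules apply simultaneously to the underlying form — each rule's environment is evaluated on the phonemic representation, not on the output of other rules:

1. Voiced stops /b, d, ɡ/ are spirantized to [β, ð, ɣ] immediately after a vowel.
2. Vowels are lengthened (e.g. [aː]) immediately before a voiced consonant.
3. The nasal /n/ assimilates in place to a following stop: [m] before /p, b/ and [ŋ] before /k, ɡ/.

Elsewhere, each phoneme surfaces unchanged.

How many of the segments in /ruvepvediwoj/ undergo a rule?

Segments that undergo a rule: /u/ → [uː] (rule 2); /e/ → [eː] (rule 2); /d/ → [ð] (rule 1); /i/ → [iː] (rule 2); /o/ → [oː] (rule 2).
All other segments surface unchanged.

5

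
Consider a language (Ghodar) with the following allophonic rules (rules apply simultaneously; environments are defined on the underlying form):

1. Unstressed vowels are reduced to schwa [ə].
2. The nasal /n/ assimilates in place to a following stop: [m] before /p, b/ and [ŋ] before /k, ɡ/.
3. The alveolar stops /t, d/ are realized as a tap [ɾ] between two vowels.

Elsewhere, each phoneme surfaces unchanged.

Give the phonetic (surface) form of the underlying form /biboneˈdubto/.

[bəbənəˈɾubtə]

/b/ — not in any rule's target class → [b].
/i/ (between /b/ and /b/): in an unstressed syllable, so rule 1 applies → [ə].
/b/ stays [b].
/o/ (between /b/ and /n/) occurs in an unstressed syllable → [ə] by rule 1.
/n/ (between /o/ and /e/): rule 2 targets it, but not before a labial or velar stop → unchanged [n].
/e/ (between /n/ and /d/): in an unstressed syllable, so rule 1 applies → [ə].
/d/ (between /e/ and /u/) occurs between two vowels → [ɾ] by rule 3.
/u/ (between /d/ and /b/) is in the target of rule 1 but the environment (in an unstressed syllable) is not met → [u].
/b/ (between /u/ and /t/) is unaffected → [b].
/t/ — between /b/ and /o/; rule 3 does not apply here → [t].
Rule 1 applies to /o/ (word-final: in an unstressed syllable) → [ə].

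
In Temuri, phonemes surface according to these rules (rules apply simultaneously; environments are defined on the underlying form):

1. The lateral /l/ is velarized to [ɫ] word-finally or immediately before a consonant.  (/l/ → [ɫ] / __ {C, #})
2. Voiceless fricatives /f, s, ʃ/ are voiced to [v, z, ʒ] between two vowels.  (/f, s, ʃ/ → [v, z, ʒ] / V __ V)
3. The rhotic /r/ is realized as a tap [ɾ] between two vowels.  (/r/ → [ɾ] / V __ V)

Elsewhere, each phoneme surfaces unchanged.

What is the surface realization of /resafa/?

/r/ (word-initial) is in the target of rule 3 but the environment (between two vowels) is not met → [r].
/s/ — between /e/ and /a/, between two vowels — surfaces as [z] (rule 2).
/f/ — between /a/ and /a/, between two vowels — surfaces as [v] (rule 2).

[rezava]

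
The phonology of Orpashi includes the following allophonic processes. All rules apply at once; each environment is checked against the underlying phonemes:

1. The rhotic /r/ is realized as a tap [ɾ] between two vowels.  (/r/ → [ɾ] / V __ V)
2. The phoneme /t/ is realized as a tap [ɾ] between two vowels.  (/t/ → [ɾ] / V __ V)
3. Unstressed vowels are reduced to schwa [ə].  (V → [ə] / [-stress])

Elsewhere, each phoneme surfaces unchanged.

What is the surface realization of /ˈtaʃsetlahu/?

[ˈtaʃsətləhə]

/t/ (word-initial): rule 2 targets it, but not between two vowels → unchanged [t].
/a/ (between /t/ and /ʃ/) fails the environment for rule 3, so it stays [a].
/ʃ/ stays [ʃ].
/s/ (between /ʃ/ and /e/) is unaffected → [s].
/e/ (between /s/ and /t/) occurs in an unstressed syllable → [ə] by rule 3.
/t/ — between /e/ and /l/; rule 2 does not apply here → [t].
/l/ — not in any rule's target class → [l].
/a/ meets the environment for rule 3 (in an unstressed syllable) → [ə].
/h/ (between /a/ and /u/): no rule targets it → [h].
Rule 3 applies to /u/ (word-final: in an unstressed syllable) → [ə].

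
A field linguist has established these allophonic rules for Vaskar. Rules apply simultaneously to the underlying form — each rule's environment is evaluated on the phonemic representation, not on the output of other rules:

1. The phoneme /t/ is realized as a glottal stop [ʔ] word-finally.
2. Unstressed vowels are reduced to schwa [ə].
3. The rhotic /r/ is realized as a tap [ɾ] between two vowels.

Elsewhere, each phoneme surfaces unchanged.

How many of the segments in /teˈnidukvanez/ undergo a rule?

Segments that undergo a rule: /e/ → [ə] (rule 2); /u/ → [ə] (rule 2); /a/ → [ə] (rule 2); /e/ → [ə] (rule 2).
All other segments surface unchanged.

4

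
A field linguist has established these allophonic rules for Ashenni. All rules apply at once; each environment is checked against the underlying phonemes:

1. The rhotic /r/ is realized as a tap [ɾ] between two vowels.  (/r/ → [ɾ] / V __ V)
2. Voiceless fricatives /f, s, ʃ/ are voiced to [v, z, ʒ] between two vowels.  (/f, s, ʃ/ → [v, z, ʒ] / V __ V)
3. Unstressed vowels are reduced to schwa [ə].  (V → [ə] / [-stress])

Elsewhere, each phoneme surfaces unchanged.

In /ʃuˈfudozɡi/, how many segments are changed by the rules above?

Segments that undergo a rule: /u/ → [ə] (rule 3); /f/ → [v] (rule 2); /o/ → [ə] (rule 3); /i/ → [ə] (rule 3).
All other segments surface unchanged.

4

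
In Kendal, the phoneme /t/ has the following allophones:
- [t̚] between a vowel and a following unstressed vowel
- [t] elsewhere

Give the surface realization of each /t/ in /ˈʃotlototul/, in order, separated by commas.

Occurrence 1 (position 3): no conditioning environment matches → elsewhere allophone [t].
Occurrence 2 (position 6): between a vowel and a following unstressed vowel → [t̚].
Occurrence 3 (position 8): between a vowel and a following unstressed vowel → [t̚].

[t], [t̚], [t̚]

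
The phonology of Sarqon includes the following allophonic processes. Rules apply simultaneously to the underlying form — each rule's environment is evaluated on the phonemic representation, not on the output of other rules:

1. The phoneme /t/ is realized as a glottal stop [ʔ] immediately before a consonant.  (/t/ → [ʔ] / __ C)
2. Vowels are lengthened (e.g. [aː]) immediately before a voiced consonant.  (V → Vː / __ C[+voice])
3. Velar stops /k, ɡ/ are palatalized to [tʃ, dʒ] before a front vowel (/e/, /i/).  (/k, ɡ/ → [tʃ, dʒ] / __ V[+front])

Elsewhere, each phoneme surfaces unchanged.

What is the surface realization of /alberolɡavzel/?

[aːlbeːroːlɡaːvzeːl]

Rule 2 applies to /a/ (word-initial: before a voiced consonant) → [aː].
/e/ (between /b/ and /r/) occurs before a voiced consonant → [eː] by rule 2.
/o/ (between /r/ and /l/) occurs before a voiced consonant → [oː] by rule 2.
/ɡ/ — between /l/ and /a/; rule 3 does not apply here → [ɡ].
/a/ (between /ɡ/ and /v/) occurs before a voiced consonant → [aː] by rule 2.
Rule 2 applies to /e/ (between /z/ and /l/: before a voiced consonant) → [eː].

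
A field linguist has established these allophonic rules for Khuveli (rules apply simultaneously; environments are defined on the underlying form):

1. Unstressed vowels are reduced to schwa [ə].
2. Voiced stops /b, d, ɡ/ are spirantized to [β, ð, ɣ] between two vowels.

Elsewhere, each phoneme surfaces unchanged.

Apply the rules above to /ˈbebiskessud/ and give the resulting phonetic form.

/b/ — word-initial; rule 2 does not apply here → [b].
/e/ (between /b/ and /b/): rule 1 targets it, but not in an unstressed syllable → unchanged [e].
/b/ meets the environment for rule 2 (between two vowels) → [β].
/i/ (between /b/ and /s/): in an unstressed syllable, so rule 1 applies → [ə].
/s/ — not in any rule's target class → [s].
/k/ stays [k].
Rule 1 applies to /e/ (between /k/ and /s/: in an unstressed syllable) → [ə].
/s/ (between /e/ and /s/): no rule targets it → [s].
/s/ — not in any rule's target class → [s].
Rule 1 applies to /u/ (between /s/ and /d/: in an unstressed syllable) → [ə].
/d/ (word-final) is in the target of rule 2 but the environment (between two vowels) is not met → [d].

[ˈbeβəskəssəd]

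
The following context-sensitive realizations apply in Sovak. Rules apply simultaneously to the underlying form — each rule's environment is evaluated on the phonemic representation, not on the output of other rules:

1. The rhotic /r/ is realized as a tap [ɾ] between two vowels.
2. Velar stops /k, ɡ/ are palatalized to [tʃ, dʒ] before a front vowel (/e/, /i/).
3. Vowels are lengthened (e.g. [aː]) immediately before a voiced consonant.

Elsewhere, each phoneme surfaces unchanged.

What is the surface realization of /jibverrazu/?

/j/ stays [j].
Rule 3 applies to /i/ (between /j/ and /b/: before a voiced consonant) → [iː].
/b/ (between /i/ and /v/): no rule targets it → [b].
/v/ — not in any rule's target class → [v].
Rule 3 applies to /e/ (between /v/ and /r/: before a voiced consonant) → [eː].
/r/ — between /e/ and /r/; rule 1 does not apply here → [r].
/r/ (between /r/ and /a/): rule 1 targets it, but not between two vowels → unchanged [r].
Rule 3 applies to /a/ (between /r/ and /z/: before a voiced consonant) → [aː].
/z/ (between /a/ and /u/): no rule targets it → [z].
/u/ — word-final; rule 3 does not apply here → [u].

[jiːbveːrraːzu]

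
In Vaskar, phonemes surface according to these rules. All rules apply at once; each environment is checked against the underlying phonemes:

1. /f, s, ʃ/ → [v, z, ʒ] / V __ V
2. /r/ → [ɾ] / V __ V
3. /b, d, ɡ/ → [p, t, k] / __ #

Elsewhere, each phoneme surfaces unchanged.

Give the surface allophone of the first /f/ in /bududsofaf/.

[v]

/f/ (between /o/ and /a/): between two vowels, so rule 1 applies → [v].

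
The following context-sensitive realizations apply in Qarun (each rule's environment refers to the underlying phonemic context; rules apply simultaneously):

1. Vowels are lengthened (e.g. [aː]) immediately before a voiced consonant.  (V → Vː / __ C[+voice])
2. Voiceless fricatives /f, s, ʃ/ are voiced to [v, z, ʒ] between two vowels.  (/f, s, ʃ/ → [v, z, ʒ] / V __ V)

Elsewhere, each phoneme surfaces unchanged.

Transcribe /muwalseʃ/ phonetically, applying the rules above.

/m/ stays [m].
/u/ meets the environment for rule 1 (before a voiced consonant) → [uː].
/w/ (between /u/ and /a/) is unaffected → [w].
/a/ (between /w/ and /l/): before a voiced consonant, so rule 1 applies → [aː].
/l/ stays [l].
/s/ (between /l/ and /e/) fails the environment for rule 2, so it stays [s].
/e/ (between /s/ and /ʃ/) is in the target of rule 1 but the environment (before a voiced consonant) is not met → [e].
/ʃ/ (word-final) is in the target of rule 2 but the environment (between two vowels) is not met → [ʃ].

[muːwaːlseʃ]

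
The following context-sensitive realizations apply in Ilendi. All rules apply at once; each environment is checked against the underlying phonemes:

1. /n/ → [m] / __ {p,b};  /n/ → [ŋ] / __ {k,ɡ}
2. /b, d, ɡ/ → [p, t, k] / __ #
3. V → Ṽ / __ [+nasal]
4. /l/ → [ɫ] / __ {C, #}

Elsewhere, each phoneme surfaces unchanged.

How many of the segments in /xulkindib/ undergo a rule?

3

Segments that undergo a rule: /l/ → [ɫ] (rule 4); /i/ → [ĩ] (rule 3); /b/ → [p] (rule 2).
All other segments surface unchanged.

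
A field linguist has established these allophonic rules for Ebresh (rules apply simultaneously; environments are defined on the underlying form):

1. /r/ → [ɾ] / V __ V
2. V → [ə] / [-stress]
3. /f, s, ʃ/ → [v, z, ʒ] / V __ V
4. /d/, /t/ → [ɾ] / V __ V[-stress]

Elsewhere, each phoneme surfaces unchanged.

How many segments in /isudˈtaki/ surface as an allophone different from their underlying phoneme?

4

Segments that undergo a rule: /i/ → [ə] (rule 2); /s/ → [z] (rule 3); /u/ → [ə] (rule 2); /i/ → [ə] (rule 2).
All other segments surface unchanged.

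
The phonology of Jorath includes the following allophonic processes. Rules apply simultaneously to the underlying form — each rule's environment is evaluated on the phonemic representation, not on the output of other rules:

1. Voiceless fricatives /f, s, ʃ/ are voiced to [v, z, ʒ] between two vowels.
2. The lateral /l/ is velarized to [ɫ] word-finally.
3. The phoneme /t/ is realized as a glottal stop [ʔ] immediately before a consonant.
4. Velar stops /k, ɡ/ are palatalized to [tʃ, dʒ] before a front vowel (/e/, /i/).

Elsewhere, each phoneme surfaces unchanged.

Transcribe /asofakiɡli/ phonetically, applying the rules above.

/a/ (word-initial) is unaffected → [a].
/s/ (between /a/ and /o/): between two vowels, so rule 1 applies → [z].
/o/ — not in any rule's target class → [o].
Rule 1 applies to /f/ (between /o/ and /a/: between two vowels) → [v].
/a/ (between /f/ and /k/) is unaffected → [a].
/k/ (between /a/ and /i/): before a front vowel, so rule 4 applies → [tʃ].
/i/ (between /k/ and /ɡ/) is unaffected → [i].
/ɡ/ (between /i/ and /l/) is in the target of rule 4 but the environment (before a front vowel) is not met → [ɡ].
/l/ (between /ɡ/ and /i/) is in the target of rule 2 but the environment (word-finally) is not met → [l].
/i/ — not in any rule's target class → [i].

[azovatʃiɡli]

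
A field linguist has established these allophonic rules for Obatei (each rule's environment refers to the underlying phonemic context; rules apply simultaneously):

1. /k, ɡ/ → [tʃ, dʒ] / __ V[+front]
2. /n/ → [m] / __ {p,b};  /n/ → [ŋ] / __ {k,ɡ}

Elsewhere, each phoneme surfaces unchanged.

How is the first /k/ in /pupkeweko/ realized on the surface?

/k/ — between /p/ and /e/, before a front vowel — surfaces as [tʃ] (rule 1).

[tʃ]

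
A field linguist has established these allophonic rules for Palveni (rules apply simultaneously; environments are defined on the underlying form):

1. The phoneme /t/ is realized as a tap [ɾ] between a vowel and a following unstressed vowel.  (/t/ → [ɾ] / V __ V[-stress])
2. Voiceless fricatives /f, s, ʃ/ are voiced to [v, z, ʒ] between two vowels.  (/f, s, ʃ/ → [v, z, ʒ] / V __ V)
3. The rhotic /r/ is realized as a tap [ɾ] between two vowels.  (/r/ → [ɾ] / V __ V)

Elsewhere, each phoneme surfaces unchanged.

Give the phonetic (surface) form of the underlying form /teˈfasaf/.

[teˈvazaf]

/t/ (word-initial) is in the target of rule 1 but the environment (between a vowel and a following unstressed vowel) is not met → [t].
/e/ stays [e].
/f/ (between /e/ and /a/): between two vowels, so rule 2 applies → [v].
/a/ (between /f/ and /s/): no rule targets it → [a].
Rule 2 applies to /s/ (between /a/ and /a/: between two vowels) → [z].
/a/ — not in any rule's target class → [a].
/f/ — word-final; rule 2 does not apply here → [f].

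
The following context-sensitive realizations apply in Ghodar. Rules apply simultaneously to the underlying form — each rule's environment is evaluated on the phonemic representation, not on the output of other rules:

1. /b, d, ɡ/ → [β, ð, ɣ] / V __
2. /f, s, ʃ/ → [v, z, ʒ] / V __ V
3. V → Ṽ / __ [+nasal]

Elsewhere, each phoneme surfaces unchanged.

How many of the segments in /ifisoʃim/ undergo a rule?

Segments that undergo a rule: /f/ → [v] (rule 2); /s/ → [z] (rule 2); /ʃ/ → [ʒ] (rule 2); /i/ → [ĩ] (rule 3).
All other segments surface unchanged.

4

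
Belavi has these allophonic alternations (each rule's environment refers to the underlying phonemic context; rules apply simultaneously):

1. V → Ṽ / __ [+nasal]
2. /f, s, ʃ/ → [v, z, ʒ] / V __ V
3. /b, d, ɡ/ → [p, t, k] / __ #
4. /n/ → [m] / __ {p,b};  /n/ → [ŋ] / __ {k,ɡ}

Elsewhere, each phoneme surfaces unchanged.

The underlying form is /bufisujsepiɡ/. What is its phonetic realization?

[buvizujsepik]

/b/ (word-initial): rule 3 targets it, but not word-finally → unchanged [b].
/u/ (between /b/ and /f/): rule 1 targets it, but not before a nasal consonant → unchanged [u].
/f/ meets the environment for rule 2 (between two vowels) → [v].
/i/ (between /f/ and /s/): rule 1 targets it, but not before a nasal consonant → unchanged [i].
Rule 2 applies to /s/ (between /i/ and /u/: between two vowels) → [z].
/u/ (between /s/ and /j/) is in the target of rule 1 but the environment (before a nasal consonant) is not met → [u].
/j/ (between /u/ and /s/) is unaffected → [j].
/s/ (between /j/ and /e/) fails the environment for rule 2, so it stays [s].
/e/ (between /s/ and /p/): rule 1 targets it, but not before a nasal consonant → unchanged [e].
/p/ stays [p].
/i/ — between /p/ and /ɡ/; rule 1 does not apply here → [i].
/ɡ/ (word-final) occurs word-finally → [k] by rule 3.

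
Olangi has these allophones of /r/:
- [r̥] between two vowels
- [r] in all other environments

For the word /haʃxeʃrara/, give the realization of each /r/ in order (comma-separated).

Occurrence 1 (position 7): no conditioning environment matches → elsewhere allophone [r].
Occurrence 2 (position 9): between two vowels → [r̥].

[r], [r̥]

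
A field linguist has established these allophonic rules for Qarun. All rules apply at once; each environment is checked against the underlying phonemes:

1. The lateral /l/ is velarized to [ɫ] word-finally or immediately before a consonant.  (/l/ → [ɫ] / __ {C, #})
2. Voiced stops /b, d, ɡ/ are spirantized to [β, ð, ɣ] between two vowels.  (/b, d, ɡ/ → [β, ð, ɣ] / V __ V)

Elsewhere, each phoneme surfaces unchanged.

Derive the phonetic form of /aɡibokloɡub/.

[aɣiβokloɣub]

/a/ stays [a].
/ɡ/ (between /a/ and /i/) occurs between two vowels → [ɣ] by rule 2.
/i/ stays [i].
/b/ (between /i/ and /o/) occurs between two vowels → [β] by rule 2.
/o/ stays [o].
/k/ (between /o/ and /l/) is unaffected → [k].
/l/ (between /k/ and /o/): rule 1 targets it, but not word-finally or immediately before a consonant → unchanged [l].
/o/ stays [o].
/ɡ/ — between /o/ and /u/, between two vowels — surfaces as [ɣ] (rule 2).
/u/ (between /ɡ/ and /b/): no rule targets it → [u].
/b/ (word-final) fails the environment for rule 2, so it stays [b].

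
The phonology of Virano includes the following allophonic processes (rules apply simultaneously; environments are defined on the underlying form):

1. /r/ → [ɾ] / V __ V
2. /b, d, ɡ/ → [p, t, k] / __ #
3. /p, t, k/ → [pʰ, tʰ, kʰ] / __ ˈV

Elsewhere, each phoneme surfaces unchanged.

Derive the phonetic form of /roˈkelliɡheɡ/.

[roˈkʰelliɡhek]

/r/ (word-initial): rule 1 targets it, but not between two vowels → unchanged [r].
/o/ (between /r/ and /k/) is unaffected → [o].
/k/ — between /o/ and /e/, immediately before a stressed vowel — surfaces as [kʰ] (rule 3).
/e/ — not in any rule's target class → [e].
/l/ — not in any rule's target class → [l].
/l/ — not in any rule's target class → [l].
/i/ (between /l/ and /ɡ/): no rule targets it → [i].
/ɡ/ — between /i/ and /h/; rule 2 does not apply here → [ɡ].
/h/ — not in any rule's target class → [h].
/e/ — not in any rule's target class → [e].
Rule 2 applies to /ɡ/ (word-final: word-finally) → [k].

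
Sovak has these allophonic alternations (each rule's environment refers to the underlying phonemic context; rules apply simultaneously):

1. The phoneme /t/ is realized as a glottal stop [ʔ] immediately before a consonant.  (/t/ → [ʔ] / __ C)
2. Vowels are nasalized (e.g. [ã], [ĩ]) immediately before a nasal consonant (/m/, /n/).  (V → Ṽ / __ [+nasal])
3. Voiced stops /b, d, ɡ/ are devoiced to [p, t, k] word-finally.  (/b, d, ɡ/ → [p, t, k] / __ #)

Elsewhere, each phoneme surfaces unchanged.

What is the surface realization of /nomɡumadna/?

[nõmɡũmadna]

/n/ (word-initial) is unaffected → [n].
/o/ meets the environment for rule 2 (before a nasal consonant) → [õ].
/m/ (between /o/ and /ɡ/): no rule targets it → [m].
/ɡ/ — between /m/ and /u/; rule 3 does not apply here → [ɡ].
/u/ meets the environment for rule 2 (before a nasal consonant) → [ũ].
/m/ — not in any rule's target class → [m].
/a/ (between /m/ and /d/) is in the target of rule 2 but the environment (before a nasal consonant) is not met → [a].
/d/ (between /a/ and /n/): rule 3 targets it, but not word-finally → unchanged [d].
/n/ (between /d/ and /a/) is unaffected → [n].
/a/ (word-final) is in the target of rule 2 but the environment (before a nasal consonant) is not met → [a].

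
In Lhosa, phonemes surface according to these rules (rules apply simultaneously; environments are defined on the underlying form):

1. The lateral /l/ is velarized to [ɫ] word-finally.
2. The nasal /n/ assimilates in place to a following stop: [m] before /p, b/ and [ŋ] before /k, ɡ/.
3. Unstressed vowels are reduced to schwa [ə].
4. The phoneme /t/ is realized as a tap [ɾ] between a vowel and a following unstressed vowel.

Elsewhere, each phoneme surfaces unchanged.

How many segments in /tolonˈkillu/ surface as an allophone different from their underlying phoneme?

4

Segments that undergo a rule: /o/ → [ə] (rule 3); /o/ → [ə] (rule 3); /n/ → [ŋ] (rule 2); /u/ → [ə] (rule 3).
All other segments surface unchanged.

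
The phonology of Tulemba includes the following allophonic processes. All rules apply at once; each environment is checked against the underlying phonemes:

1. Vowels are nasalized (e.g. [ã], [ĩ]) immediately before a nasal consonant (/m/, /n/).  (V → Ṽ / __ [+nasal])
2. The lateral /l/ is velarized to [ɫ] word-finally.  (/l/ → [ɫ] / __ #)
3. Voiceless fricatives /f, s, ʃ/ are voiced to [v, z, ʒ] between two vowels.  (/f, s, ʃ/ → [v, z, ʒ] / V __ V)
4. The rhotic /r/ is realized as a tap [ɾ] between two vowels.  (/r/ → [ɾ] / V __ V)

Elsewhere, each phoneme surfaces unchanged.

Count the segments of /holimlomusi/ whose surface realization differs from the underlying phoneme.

3

Segments that undergo a rule: /i/ → [ĩ] (rule 1); /o/ → [õ] (rule 1); /s/ → [z] (rule 3).
All other segments surface unchanged.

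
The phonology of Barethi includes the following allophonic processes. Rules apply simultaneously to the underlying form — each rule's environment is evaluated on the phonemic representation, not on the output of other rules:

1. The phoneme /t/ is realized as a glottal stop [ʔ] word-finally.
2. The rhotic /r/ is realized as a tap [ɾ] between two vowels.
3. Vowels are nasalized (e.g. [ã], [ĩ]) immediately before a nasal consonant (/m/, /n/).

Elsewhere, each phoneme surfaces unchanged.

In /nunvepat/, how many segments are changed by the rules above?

2

Segments that undergo a rule: /u/ → [ũ] (rule 3); /t/ → [ʔ] (rule 1).
All other segments surface unchanged.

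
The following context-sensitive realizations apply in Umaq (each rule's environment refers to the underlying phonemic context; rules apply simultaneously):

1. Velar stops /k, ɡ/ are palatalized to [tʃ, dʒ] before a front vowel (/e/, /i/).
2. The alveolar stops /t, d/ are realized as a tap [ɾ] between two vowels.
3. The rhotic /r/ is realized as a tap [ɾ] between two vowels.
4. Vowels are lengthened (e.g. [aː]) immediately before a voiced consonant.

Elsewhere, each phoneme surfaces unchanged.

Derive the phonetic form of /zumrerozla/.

[zuːmreːɾoːzla]

/z/ (word-initial): no rule targets it → [z].
/u/ meets the environment for rule 4 (before a voiced consonant) → [uː].
/m/ stays [m].
/r/ (between /m/ and /e/) fails the environment for rule 3, so it stays [r].
/e/ — between /r/ and /r/, before a voiced consonant — surfaces as [eː] (rule 4).
Rule 3 applies to /r/ (between /e/ and /o/: between two vowels) → [ɾ].
/o/ meets the environment for rule 4 (before a voiced consonant) → [oː].
/z/ stays [z].
/l/ — not in any rule's target class → [l].
/a/ (word-final) is in the target of rule 4 but the environment (before a voiced consonant) is not met → [a].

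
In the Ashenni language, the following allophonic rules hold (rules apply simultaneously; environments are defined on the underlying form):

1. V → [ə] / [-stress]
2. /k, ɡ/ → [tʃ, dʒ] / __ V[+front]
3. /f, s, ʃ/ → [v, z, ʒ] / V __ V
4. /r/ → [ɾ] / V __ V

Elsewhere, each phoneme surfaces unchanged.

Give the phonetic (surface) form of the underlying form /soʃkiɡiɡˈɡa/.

/s/ (word-initial) fails the environment for rule 3, so it stays [s].
/o/ meets the environment for rule 1 (in an unstressed syllable) → [ə].
/ʃ/ (between /o/ and /k/) fails the environment for rule 3, so it stays [ʃ].
/k/ — between /ʃ/ and /i/, before a front vowel — surfaces as [tʃ] (rule 2).
Rule 1 applies to /i/ (between /k/ and /ɡ/: in an unstressed syllable) → [ə].
/ɡ/ (between /i/ and /i/) occurs before a front vowel → [dʒ] by rule 2.
/i/ (between /ɡ/ and /ɡ/) occurs in an unstressed syllable → [ə] by rule 1.
/ɡ/ — between /i/ and /ɡ/; rule 2 does not apply here → [ɡ].
/ɡ/ (between /ɡ/ and /a/) is in the target of rule 2 but the environment (before a front vowel) is not met → [ɡ].
/a/ (word-final) fails the environment for rule 1, so it stays [a].

[səʃtʃədʒəɡˈɡa]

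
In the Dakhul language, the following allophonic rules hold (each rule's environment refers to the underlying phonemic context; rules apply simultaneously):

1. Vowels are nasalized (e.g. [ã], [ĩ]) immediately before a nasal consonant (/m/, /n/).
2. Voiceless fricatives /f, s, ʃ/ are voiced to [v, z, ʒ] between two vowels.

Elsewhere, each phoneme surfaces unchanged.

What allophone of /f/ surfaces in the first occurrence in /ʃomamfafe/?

/f/ (between /m/ and /a/) is in the target of rule 2 but the environment (between two vowels) is not met → [f].

[f]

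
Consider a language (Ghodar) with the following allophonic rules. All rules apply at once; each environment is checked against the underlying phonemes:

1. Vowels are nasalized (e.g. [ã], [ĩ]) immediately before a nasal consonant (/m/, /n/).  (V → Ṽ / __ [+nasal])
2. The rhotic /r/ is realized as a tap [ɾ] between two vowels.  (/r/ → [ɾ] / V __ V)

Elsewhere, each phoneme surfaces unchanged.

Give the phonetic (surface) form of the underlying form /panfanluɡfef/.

/p/ (word-initial) is unaffected → [p].
/a/ (between /p/ and /n/) occurs before a nasal consonant → [ã] by rule 1.
/n/ — not in any rule's target class → [n].
/f/ — not in any rule's target class → [f].
/a/ meets the environment for rule 1 (before a nasal consonant) → [ã].
/n/ (between /a/ and /l/): no rule targets it → [n].
/l/ stays [l].
/u/ (between /l/ and /ɡ/) is in the target of rule 1 but the environment (before a nasal consonant) is not met → [u].
/ɡ/ stays [ɡ].
/f/ (between /ɡ/ and /e/) is unaffected → [f].
/e/ (between /f/ and /f/) is in the target of rule 1 but the environment (before a nasal consonant) is not met → [e].
/f/ stays [f].

[pãnfãnluɡfef]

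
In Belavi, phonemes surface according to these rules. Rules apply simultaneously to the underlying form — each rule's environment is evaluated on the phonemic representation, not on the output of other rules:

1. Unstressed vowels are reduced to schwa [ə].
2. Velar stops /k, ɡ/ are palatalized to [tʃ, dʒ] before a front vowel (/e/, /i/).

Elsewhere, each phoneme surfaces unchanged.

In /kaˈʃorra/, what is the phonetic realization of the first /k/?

[k]

/k/ (word-initial) is in the target of rule 2 but the environment (before a front vowel) is not met → [k].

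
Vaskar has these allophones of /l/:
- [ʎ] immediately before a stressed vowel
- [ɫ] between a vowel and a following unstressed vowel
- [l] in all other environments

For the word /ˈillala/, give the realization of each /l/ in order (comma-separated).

Occurrence 1 (position 2): no conditioning environment matches → elsewhere allophone [l].
Occurrence 2 (position 3): no conditioning environment matches → elsewhere allophone [l].
Occurrence 3 (position 5): between a vowel and a following unstressed vowel → [ɫ].

[l], [l], [ɫ]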